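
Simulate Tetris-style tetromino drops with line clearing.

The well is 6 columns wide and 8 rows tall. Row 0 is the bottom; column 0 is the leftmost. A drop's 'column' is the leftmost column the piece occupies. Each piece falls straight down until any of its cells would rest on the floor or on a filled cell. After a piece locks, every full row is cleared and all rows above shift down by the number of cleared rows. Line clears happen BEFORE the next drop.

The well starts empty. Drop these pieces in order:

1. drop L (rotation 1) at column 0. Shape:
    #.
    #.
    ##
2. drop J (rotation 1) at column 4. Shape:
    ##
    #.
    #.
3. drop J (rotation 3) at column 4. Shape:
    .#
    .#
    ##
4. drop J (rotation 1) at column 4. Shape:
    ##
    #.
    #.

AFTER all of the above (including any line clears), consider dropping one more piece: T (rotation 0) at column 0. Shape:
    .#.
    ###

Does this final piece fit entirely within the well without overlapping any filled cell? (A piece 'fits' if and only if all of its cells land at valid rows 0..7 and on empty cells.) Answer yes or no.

Drop 1: L rot1 at col 0 lands with bottom-row=0; cleared 0 line(s) (total 0); column heights now [3 1 0 0 0 0], max=3
Drop 2: J rot1 at col 4 lands with bottom-row=0; cleared 0 line(s) (total 0); column heights now [3 1 0 0 3 3], max=3
Drop 3: J rot3 at col 4 lands with bottom-row=3; cleared 0 line(s) (total 0); column heights now [3 1 0 0 4 6], max=6
Drop 4: J rot1 at col 4 lands with bottom-row=4; cleared 0 line(s) (total 0); column heights now [3 1 0 0 7 7], max=7
Test piece T rot0 at col 0 (width 3): heights before test = [3 1 0 0 7 7]; fits = True

Answer: yes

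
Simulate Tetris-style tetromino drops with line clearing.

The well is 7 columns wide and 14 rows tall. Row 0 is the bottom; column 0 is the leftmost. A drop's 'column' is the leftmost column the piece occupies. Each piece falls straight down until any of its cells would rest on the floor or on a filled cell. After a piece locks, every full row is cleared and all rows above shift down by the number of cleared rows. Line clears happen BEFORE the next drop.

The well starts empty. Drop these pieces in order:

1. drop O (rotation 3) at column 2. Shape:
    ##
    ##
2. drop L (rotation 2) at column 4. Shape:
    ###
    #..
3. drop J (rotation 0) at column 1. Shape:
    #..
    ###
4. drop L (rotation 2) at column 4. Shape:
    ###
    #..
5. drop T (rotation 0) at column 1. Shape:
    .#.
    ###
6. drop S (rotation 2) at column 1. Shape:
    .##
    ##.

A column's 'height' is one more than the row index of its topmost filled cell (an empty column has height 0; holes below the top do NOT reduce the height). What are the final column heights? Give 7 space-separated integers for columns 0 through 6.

Answer: 0 7 8 8 4 4 4

Derivation:
Drop 1: O rot3 at col 2 lands with bottom-row=0; cleared 0 line(s) (total 0); column heights now [0 0 2 2 0 0 0], max=2
Drop 2: L rot2 at col 4 lands with bottom-row=0; cleared 0 line(s) (total 0); column heights now [0 0 2 2 2 2 2], max=2
Drop 3: J rot0 at col 1 lands with bottom-row=2; cleared 0 line(s) (total 0); column heights now [0 4 3 3 2 2 2], max=4
Drop 4: L rot2 at col 4 lands with bottom-row=2; cleared 0 line(s) (total 0); column heights now [0 4 3 3 4 4 4], max=4
Drop 5: T rot0 at col 1 lands with bottom-row=4; cleared 0 line(s) (total 0); column heights now [0 5 6 5 4 4 4], max=6
Drop 6: S rot2 at col 1 lands with bottom-row=6; cleared 0 line(s) (total 0); column heights now [0 7 8 8 4 4 4], max=8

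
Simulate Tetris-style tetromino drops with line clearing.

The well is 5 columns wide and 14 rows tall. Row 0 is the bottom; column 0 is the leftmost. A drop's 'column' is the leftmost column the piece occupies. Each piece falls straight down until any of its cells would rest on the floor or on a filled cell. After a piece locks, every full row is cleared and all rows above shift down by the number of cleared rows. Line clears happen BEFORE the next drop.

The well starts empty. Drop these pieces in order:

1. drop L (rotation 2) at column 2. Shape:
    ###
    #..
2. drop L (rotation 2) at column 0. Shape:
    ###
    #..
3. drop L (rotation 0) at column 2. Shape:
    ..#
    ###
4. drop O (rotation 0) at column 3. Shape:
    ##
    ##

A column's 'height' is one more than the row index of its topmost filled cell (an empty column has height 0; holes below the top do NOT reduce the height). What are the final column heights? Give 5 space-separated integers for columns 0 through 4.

Drop 1: L rot2 at col 2 lands with bottom-row=0; cleared 0 line(s) (total 0); column heights now [0 0 2 2 2], max=2
Drop 2: L rot2 at col 0 lands with bottom-row=1; cleared 0 line(s) (total 0); column heights now [3 3 3 2 2], max=3
Drop 3: L rot0 at col 2 lands with bottom-row=3; cleared 0 line(s) (total 0); column heights now [3 3 4 4 5], max=5
Drop 4: O rot0 at col 3 lands with bottom-row=5; cleared 0 line(s) (total 0); column heights now [3 3 4 7 7], max=7

Answer: 3 3 4 7 7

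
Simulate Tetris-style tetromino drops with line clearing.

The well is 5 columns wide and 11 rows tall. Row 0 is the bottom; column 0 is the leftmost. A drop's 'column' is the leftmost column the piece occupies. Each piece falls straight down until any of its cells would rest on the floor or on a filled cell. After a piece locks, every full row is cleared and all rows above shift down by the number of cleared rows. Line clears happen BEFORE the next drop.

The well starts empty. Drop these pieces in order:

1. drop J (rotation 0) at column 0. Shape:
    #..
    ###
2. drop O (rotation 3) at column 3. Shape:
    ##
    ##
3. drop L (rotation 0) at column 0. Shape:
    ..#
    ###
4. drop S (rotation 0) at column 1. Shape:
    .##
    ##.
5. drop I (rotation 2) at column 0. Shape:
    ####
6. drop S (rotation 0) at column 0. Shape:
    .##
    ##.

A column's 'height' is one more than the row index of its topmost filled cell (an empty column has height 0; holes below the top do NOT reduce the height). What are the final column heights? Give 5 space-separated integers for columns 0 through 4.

Answer: 7 8 8 6 1

Derivation:
Drop 1: J rot0 at col 0 lands with bottom-row=0; cleared 0 line(s) (total 0); column heights now [2 1 1 0 0], max=2
Drop 2: O rot3 at col 3 lands with bottom-row=0; cleared 1 line(s) (total 1); column heights now [1 0 0 1 1], max=1
Drop 3: L rot0 at col 0 lands with bottom-row=1; cleared 0 line(s) (total 1); column heights now [2 2 3 1 1], max=3
Drop 4: S rot0 at col 1 lands with bottom-row=3; cleared 0 line(s) (total 1); column heights now [2 4 5 5 1], max=5
Drop 5: I rot2 at col 0 lands with bottom-row=5; cleared 0 line(s) (total 1); column heights now [6 6 6 6 1], max=6
Drop 6: S rot0 at col 0 lands with bottom-row=6; cleared 0 line(s) (total 1); column heights now [7 8 8 6 1], max=8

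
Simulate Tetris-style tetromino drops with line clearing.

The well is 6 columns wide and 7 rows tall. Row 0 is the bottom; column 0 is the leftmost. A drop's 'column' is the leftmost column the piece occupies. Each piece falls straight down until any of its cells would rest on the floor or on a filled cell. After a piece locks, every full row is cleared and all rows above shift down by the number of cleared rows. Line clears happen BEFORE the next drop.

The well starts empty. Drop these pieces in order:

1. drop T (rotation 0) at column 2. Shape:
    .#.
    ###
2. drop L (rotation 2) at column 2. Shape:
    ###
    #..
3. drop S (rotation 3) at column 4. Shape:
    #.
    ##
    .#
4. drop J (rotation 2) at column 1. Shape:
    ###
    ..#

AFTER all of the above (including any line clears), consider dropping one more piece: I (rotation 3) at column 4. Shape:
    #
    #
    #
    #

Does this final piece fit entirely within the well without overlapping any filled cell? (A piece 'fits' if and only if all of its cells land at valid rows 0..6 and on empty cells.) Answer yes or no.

Answer: no

Derivation:
Drop 1: T rot0 at col 2 lands with bottom-row=0; cleared 0 line(s) (total 0); column heights now [0 0 1 2 1 0], max=2
Drop 2: L rot2 at col 2 lands with bottom-row=1; cleared 0 line(s) (total 0); column heights now [0 0 3 3 3 0], max=3
Drop 3: S rot3 at col 4 lands with bottom-row=2; cleared 0 line(s) (total 0); column heights now [0 0 3 3 5 4], max=5
Drop 4: J rot2 at col 1 lands with bottom-row=3; cleared 0 line(s) (total 0); column heights now [0 5 5 5 5 4], max=5
Test piece I rot3 at col 4 (width 1): heights before test = [0 5 5 5 5 4]; fits = False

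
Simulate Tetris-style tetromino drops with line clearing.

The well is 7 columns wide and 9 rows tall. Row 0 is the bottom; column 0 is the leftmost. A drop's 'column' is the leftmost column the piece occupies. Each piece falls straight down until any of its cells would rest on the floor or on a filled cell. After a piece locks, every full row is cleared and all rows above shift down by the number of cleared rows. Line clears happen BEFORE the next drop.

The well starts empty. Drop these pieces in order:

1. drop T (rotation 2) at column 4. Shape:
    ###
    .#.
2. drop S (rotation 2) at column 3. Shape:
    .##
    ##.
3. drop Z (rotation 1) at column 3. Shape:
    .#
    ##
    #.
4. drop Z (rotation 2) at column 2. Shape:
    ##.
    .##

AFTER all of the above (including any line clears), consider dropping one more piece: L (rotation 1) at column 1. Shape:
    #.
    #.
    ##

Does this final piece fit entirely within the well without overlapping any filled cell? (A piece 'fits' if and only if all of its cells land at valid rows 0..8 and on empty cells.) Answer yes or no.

Answer: no

Derivation:
Drop 1: T rot2 at col 4 lands with bottom-row=0; cleared 0 line(s) (total 0); column heights now [0 0 0 0 2 2 2], max=2
Drop 2: S rot2 at col 3 lands with bottom-row=2; cleared 0 line(s) (total 0); column heights now [0 0 0 3 4 4 2], max=4
Drop 3: Z rot1 at col 3 lands with bottom-row=3; cleared 0 line(s) (total 0); column heights now [0 0 0 5 6 4 2], max=6
Drop 4: Z rot2 at col 2 lands with bottom-row=6; cleared 0 line(s) (total 0); column heights now [0 0 8 8 7 4 2], max=8
Test piece L rot1 at col 1 (width 2): heights before test = [0 0 8 8 7 4 2]; fits = False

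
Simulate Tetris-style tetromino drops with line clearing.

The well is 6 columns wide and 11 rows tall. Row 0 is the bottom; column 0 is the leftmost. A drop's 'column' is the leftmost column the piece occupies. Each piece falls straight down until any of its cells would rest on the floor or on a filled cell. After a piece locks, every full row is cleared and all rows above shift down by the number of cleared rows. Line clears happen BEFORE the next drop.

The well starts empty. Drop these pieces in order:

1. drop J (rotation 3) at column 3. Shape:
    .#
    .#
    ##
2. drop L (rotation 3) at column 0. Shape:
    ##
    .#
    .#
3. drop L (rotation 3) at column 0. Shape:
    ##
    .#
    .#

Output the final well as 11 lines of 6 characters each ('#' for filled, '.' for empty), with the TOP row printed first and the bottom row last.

Answer: ......
......
......
......
......
##....
.#....
.#....
##..#.
.#..#.
.#.##.

Derivation:
Drop 1: J rot3 at col 3 lands with bottom-row=0; cleared 0 line(s) (total 0); column heights now [0 0 0 1 3 0], max=3
Drop 2: L rot3 at col 0 lands with bottom-row=0; cleared 0 line(s) (total 0); column heights now [3 3 0 1 3 0], max=3
Drop 3: L rot3 at col 0 lands with bottom-row=3; cleared 0 line(s) (total 0); column heights now [6 6 0 1 3 0], max=6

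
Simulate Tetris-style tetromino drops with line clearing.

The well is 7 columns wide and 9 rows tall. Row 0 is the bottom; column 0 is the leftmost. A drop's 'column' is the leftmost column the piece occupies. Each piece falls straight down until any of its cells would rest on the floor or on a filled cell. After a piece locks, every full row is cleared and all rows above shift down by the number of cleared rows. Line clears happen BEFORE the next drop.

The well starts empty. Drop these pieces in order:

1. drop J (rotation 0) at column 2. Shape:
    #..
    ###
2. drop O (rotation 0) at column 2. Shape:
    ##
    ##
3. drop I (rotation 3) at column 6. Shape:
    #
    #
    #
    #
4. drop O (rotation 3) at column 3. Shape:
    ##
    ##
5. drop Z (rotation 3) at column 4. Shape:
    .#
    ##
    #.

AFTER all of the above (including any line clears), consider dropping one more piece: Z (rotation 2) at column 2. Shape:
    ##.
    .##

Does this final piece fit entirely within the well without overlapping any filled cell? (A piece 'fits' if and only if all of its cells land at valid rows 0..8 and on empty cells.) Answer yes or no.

Drop 1: J rot0 at col 2 lands with bottom-row=0; cleared 0 line(s) (total 0); column heights now [0 0 2 1 1 0 0], max=2
Drop 2: O rot0 at col 2 lands with bottom-row=2; cleared 0 line(s) (total 0); column heights now [0 0 4 4 1 0 0], max=4
Drop 3: I rot3 at col 6 lands with bottom-row=0; cleared 0 line(s) (total 0); column heights now [0 0 4 4 1 0 4], max=4
Drop 4: O rot3 at col 3 lands with bottom-row=4; cleared 0 line(s) (total 0); column heights now [0 0 4 6 6 0 4], max=6
Drop 5: Z rot3 at col 4 lands with bottom-row=6; cleared 0 line(s) (total 0); column heights now [0 0 4 6 8 9 4], max=9
Test piece Z rot2 at col 2 (width 3): heights before test = [0 0 4 6 8 9 4]; fits = False

Answer: no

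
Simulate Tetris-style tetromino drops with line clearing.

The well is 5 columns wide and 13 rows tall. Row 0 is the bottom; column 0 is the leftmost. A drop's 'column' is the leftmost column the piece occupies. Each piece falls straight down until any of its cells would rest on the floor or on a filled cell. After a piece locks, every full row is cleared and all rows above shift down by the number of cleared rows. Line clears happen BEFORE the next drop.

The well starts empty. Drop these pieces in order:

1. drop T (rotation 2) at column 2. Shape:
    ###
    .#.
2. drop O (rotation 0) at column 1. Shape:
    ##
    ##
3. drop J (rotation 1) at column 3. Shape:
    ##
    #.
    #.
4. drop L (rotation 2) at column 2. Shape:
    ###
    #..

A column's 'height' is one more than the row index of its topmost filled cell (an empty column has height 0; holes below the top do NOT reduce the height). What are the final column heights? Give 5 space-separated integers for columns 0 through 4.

Answer: 0 4 6 6 6

Derivation:
Drop 1: T rot2 at col 2 lands with bottom-row=0; cleared 0 line(s) (total 0); column heights now [0 0 2 2 2], max=2
Drop 2: O rot0 at col 1 lands with bottom-row=2; cleared 0 line(s) (total 0); column heights now [0 4 4 2 2], max=4
Drop 3: J rot1 at col 3 lands with bottom-row=2; cleared 0 line(s) (total 0); column heights now [0 4 4 5 5], max=5
Drop 4: L rot2 at col 2 lands with bottom-row=4; cleared 0 line(s) (total 0); column heights now [0 4 6 6 6], max=6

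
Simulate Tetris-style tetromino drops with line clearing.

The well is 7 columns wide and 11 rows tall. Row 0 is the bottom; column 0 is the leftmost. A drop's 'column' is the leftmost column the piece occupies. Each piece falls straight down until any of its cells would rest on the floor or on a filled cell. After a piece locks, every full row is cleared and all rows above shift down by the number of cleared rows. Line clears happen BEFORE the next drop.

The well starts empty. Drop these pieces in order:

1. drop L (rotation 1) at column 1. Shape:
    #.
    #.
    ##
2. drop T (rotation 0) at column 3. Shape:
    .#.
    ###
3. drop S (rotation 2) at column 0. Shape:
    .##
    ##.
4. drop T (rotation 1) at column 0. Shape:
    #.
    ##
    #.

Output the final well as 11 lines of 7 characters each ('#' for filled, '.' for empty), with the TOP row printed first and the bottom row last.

Drop 1: L rot1 at col 1 lands with bottom-row=0; cleared 0 line(s) (total 0); column heights now [0 3 1 0 0 0 0], max=3
Drop 2: T rot0 at col 3 lands with bottom-row=0; cleared 0 line(s) (total 0); column heights now [0 3 1 1 2 1 0], max=3
Drop 3: S rot2 at col 0 lands with bottom-row=3; cleared 0 line(s) (total 0); column heights now [4 5 5 1 2 1 0], max=5
Drop 4: T rot1 at col 0 lands with bottom-row=4; cleared 0 line(s) (total 0); column heights now [7 6 5 1 2 1 0], max=7

Answer: .......
.......
.......
.......
#......
##.....
###....
##.....
.#.....
.#..#..
.#####.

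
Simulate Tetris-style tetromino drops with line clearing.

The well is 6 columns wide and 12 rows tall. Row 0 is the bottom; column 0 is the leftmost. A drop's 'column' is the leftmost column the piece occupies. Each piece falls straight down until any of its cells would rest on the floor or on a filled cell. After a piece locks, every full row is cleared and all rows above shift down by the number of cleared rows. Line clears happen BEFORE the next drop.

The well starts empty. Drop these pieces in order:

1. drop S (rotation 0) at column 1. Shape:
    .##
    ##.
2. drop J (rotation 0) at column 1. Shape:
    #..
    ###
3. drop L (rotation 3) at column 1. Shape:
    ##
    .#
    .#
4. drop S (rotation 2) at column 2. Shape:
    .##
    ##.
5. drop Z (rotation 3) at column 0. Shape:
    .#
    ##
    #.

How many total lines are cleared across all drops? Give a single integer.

Drop 1: S rot0 at col 1 lands with bottom-row=0; cleared 0 line(s) (total 0); column heights now [0 1 2 2 0 0], max=2
Drop 2: J rot0 at col 1 lands with bottom-row=2; cleared 0 line(s) (total 0); column heights now [0 4 3 3 0 0], max=4
Drop 3: L rot3 at col 1 lands with bottom-row=3; cleared 0 line(s) (total 0); column heights now [0 6 6 3 0 0], max=6
Drop 4: S rot2 at col 2 lands with bottom-row=6; cleared 0 line(s) (total 0); column heights now [0 6 7 8 8 0], max=8
Drop 5: Z rot3 at col 0 lands with bottom-row=5; cleared 0 line(s) (total 0); column heights now [7 8 7 8 8 0], max=8

Answer: 0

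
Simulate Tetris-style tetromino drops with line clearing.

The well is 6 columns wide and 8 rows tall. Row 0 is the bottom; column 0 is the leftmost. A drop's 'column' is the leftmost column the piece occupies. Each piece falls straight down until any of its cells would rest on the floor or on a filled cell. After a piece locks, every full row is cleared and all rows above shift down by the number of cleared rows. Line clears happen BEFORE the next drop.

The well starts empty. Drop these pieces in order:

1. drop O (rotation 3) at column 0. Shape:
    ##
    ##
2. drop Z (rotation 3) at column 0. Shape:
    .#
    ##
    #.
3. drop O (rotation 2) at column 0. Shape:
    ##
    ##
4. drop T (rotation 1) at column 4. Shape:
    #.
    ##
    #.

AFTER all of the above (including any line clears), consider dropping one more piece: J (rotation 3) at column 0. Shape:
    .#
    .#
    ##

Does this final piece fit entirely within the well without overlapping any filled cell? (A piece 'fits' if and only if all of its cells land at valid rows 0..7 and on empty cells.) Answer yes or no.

Drop 1: O rot3 at col 0 lands with bottom-row=0; cleared 0 line(s) (total 0); column heights now [2 2 0 0 0 0], max=2
Drop 2: Z rot3 at col 0 lands with bottom-row=2; cleared 0 line(s) (total 0); column heights now [4 5 0 0 0 0], max=5
Drop 3: O rot2 at col 0 lands with bottom-row=5; cleared 0 line(s) (total 0); column heights now [7 7 0 0 0 0], max=7
Drop 4: T rot1 at col 4 lands with bottom-row=0; cleared 0 line(s) (total 0); column heights now [7 7 0 0 3 2], max=7
Test piece J rot3 at col 0 (width 2): heights before test = [7 7 0 0 3 2]; fits = False

Answer: no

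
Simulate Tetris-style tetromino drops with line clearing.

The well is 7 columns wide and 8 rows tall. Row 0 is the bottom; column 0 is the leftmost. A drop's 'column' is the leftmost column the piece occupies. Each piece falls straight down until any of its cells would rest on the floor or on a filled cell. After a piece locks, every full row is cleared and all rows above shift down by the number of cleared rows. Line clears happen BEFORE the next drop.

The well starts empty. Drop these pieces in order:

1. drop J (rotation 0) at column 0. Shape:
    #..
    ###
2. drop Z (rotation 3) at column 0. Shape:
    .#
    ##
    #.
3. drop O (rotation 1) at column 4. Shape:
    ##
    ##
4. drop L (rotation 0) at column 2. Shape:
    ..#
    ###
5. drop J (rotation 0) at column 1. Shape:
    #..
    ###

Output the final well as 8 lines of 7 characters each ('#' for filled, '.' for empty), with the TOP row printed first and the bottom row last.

Drop 1: J rot0 at col 0 lands with bottom-row=0; cleared 0 line(s) (total 0); column heights now [2 1 1 0 0 0 0], max=2
Drop 2: Z rot3 at col 0 lands with bottom-row=2; cleared 0 line(s) (total 0); column heights now [4 5 1 0 0 0 0], max=5
Drop 3: O rot1 at col 4 lands with bottom-row=0; cleared 0 line(s) (total 0); column heights now [4 5 1 0 2 2 0], max=5
Drop 4: L rot0 at col 2 lands with bottom-row=2; cleared 0 line(s) (total 0); column heights now [4 5 3 3 4 2 0], max=5
Drop 5: J rot0 at col 1 lands with bottom-row=5; cleared 0 line(s) (total 0); column heights now [4 7 6 6 4 2 0], max=7

Answer: .......
.#.....
.###...
.#.....
##..#..
#.###..
#...##.
###.##.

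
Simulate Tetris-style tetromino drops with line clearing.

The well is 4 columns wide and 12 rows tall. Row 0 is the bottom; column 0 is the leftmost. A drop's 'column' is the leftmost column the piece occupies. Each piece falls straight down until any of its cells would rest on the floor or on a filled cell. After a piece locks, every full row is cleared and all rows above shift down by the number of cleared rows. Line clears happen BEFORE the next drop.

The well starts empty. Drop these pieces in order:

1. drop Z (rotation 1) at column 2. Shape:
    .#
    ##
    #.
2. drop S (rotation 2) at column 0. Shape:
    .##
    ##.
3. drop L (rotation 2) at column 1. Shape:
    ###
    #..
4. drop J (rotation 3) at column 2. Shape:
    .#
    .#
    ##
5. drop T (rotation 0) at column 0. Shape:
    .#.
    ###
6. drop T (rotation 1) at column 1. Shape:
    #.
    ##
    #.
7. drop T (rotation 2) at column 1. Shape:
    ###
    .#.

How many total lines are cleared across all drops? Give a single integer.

Answer: 2

Derivation:
Drop 1: Z rot1 at col 2 lands with bottom-row=0; cleared 0 line(s) (total 0); column heights now [0 0 2 3], max=3
Drop 2: S rot2 at col 0 lands with bottom-row=1; cleared 1 line(s) (total 1); column heights now [0 2 2 2], max=2
Drop 3: L rot2 at col 1 lands with bottom-row=2; cleared 0 line(s) (total 1); column heights now [0 4 4 4], max=4
Drop 4: J rot3 at col 2 lands with bottom-row=4; cleared 0 line(s) (total 1); column heights now [0 4 5 7], max=7
Drop 5: T rot0 at col 0 lands with bottom-row=5; cleared 1 line(s) (total 2); column heights now [0 6 5 6], max=6
Drop 6: T rot1 at col 1 lands with bottom-row=6; cleared 0 line(s) (total 2); column heights now [0 9 8 6], max=9
Drop 7: T rot2 at col 1 lands with bottom-row=8; cleared 0 line(s) (total 2); column heights now [0 10 10 10], max=10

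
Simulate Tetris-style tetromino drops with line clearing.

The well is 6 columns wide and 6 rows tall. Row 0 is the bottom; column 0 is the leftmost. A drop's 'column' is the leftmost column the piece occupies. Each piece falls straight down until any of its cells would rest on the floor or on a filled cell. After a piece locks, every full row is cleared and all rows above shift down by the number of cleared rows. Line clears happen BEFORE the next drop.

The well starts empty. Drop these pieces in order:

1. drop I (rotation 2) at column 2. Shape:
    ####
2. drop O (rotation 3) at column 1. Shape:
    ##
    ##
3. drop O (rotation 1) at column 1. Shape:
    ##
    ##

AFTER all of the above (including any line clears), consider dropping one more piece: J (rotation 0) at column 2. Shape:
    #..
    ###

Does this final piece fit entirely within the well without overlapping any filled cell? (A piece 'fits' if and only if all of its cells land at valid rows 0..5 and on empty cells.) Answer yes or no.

Drop 1: I rot2 at col 2 lands with bottom-row=0; cleared 0 line(s) (total 0); column heights now [0 0 1 1 1 1], max=1
Drop 2: O rot3 at col 1 lands with bottom-row=1; cleared 0 line(s) (total 0); column heights now [0 3 3 1 1 1], max=3
Drop 3: O rot1 at col 1 lands with bottom-row=3; cleared 0 line(s) (total 0); column heights now [0 5 5 1 1 1], max=5
Test piece J rot0 at col 2 (width 3): heights before test = [0 5 5 1 1 1]; fits = False

Answer: no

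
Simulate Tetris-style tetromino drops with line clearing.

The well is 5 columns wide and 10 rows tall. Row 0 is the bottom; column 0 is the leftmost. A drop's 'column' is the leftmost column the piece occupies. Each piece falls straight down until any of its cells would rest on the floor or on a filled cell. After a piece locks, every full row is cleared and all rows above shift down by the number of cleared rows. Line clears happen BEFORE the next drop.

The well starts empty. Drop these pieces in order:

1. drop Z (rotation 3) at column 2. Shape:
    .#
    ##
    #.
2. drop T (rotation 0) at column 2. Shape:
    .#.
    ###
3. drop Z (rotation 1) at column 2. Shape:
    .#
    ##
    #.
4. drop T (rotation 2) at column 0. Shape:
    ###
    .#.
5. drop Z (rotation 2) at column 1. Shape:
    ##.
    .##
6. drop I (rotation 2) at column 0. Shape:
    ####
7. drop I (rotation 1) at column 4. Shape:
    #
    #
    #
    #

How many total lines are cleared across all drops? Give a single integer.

Drop 1: Z rot3 at col 2 lands with bottom-row=0; cleared 0 line(s) (total 0); column heights now [0 0 2 3 0], max=3
Drop 2: T rot0 at col 2 lands with bottom-row=3; cleared 0 line(s) (total 0); column heights now [0 0 4 5 4], max=5
Drop 3: Z rot1 at col 2 lands with bottom-row=4; cleared 0 line(s) (total 0); column heights now [0 0 6 7 4], max=7
Drop 4: T rot2 at col 0 lands with bottom-row=5; cleared 0 line(s) (total 0); column heights now [7 7 7 7 4], max=7
Drop 5: Z rot2 at col 1 lands with bottom-row=7; cleared 0 line(s) (total 0); column heights now [7 9 9 8 4], max=9
Drop 6: I rot2 at col 0 lands with bottom-row=9; cleared 0 line(s) (total 0); column heights now [10 10 10 10 4], max=10
Drop 7: I rot1 at col 4 lands with bottom-row=4; cleared 1 line(s) (total 1); column heights now [9 9 9 9 7], max=9

Answer: 1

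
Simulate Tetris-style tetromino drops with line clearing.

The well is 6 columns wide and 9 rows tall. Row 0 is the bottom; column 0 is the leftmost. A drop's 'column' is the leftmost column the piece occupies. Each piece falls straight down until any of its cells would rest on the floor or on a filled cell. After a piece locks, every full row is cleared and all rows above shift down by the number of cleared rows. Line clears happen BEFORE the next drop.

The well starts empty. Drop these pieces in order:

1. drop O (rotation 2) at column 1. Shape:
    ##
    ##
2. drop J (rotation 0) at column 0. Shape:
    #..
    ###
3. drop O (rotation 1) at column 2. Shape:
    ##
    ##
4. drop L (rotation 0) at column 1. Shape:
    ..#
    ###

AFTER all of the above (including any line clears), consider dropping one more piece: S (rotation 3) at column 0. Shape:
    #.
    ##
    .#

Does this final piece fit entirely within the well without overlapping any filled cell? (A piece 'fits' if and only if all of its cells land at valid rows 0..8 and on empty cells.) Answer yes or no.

Drop 1: O rot2 at col 1 lands with bottom-row=0; cleared 0 line(s) (total 0); column heights now [0 2 2 0 0 0], max=2
Drop 2: J rot0 at col 0 lands with bottom-row=2; cleared 0 line(s) (total 0); column heights now [4 3 3 0 0 0], max=4
Drop 3: O rot1 at col 2 lands with bottom-row=3; cleared 0 line(s) (total 0); column heights now [4 3 5 5 0 0], max=5
Drop 4: L rot0 at col 1 lands with bottom-row=5; cleared 0 line(s) (total 0); column heights now [4 6 6 7 0 0], max=7
Test piece S rot3 at col 0 (width 2): heights before test = [4 6 6 7 0 0]; fits = True

Answer: yes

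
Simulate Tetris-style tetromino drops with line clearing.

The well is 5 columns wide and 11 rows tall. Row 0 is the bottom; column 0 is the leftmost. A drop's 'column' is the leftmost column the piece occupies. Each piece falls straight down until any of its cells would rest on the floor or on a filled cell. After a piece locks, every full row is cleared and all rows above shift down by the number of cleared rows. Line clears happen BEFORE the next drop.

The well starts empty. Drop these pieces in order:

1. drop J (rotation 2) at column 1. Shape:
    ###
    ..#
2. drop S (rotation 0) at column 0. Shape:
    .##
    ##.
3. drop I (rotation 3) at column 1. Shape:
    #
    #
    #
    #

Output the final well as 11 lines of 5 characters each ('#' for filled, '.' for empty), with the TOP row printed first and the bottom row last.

Answer: .....
.....
.....
.#...
.#...
.#...
.#...
.##..
##...
.###.
...#.

Derivation:
Drop 1: J rot2 at col 1 lands with bottom-row=0; cleared 0 line(s) (total 0); column heights now [0 2 2 2 0], max=2
Drop 2: S rot0 at col 0 lands with bottom-row=2; cleared 0 line(s) (total 0); column heights now [3 4 4 2 0], max=4
Drop 3: I rot3 at col 1 lands with bottom-row=4; cleared 0 line(s) (total 0); column heights now [3 8 4 2 0], max=8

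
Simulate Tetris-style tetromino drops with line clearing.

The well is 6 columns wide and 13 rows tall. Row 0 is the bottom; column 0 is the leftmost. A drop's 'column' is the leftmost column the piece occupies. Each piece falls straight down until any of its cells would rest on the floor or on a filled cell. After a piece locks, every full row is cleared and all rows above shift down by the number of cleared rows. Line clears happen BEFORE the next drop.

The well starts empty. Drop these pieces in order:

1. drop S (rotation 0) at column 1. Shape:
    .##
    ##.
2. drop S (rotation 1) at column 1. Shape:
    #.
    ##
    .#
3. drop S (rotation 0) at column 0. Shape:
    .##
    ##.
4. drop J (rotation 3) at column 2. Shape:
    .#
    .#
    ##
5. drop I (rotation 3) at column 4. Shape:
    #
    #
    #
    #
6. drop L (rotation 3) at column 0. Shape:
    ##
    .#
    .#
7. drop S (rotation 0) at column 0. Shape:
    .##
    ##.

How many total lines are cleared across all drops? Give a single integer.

Answer: 0

Derivation:
Drop 1: S rot0 at col 1 lands with bottom-row=0; cleared 0 line(s) (total 0); column heights now [0 1 2 2 0 0], max=2
Drop 2: S rot1 at col 1 lands with bottom-row=2; cleared 0 line(s) (total 0); column heights now [0 5 4 2 0 0], max=5
Drop 3: S rot0 at col 0 lands with bottom-row=5; cleared 0 line(s) (total 0); column heights now [6 7 7 2 0 0], max=7
Drop 4: J rot3 at col 2 lands with bottom-row=7; cleared 0 line(s) (total 0); column heights now [6 7 8 10 0 0], max=10
Drop 5: I rot3 at col 4 lands with bottom-row=0; cleared 0 line(s) (total 0); column heights now [6 7 8 10 4 0], max=10
Drop 6: L rot3 at col 0 lands with bottom-row=7; cleared 0 line(s) (total 0); column heights now [10 10 8 10 4 0], max=10
Drop 7: S rot0 at col 0 lands with bottom-row=10; cleared 0 line(s) (total 0); column heights now [11 12 12 10 4 0], max=12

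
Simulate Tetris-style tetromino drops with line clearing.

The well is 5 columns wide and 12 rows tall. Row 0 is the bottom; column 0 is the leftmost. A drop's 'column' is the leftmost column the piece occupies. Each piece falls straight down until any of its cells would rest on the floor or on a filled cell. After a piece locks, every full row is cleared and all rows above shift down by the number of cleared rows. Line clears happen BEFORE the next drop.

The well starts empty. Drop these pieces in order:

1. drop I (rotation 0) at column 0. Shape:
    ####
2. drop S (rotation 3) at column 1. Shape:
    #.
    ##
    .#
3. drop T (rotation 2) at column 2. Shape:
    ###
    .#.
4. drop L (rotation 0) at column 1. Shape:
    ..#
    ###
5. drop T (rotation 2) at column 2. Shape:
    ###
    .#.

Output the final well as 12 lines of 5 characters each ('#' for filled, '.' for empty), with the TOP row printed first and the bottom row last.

Answer: .....
.....
.....
.....
..###
...#.
...#.
.###.
.####
.###.
..#..
####.

Derivation:
Drop 1: I rot0 at col 0 lands with bottom-row=0; cleared 0 line(s) (total 0); column heights now [1 1 1 1 0], max=1
Drop 2: S rot3 at col 1 lands with bottom-row=1; cleared 0 line(s) (total 0); column heights now [1 4 3 1 0], max=4
Drop 3: T rot2 at col 2 lands with bottom-row=2; cleared 0 line(s) (total 0); column heights now [1 4 4 4 4], max=4
Drop 4: L rot0 at col 1 lands with bottom-row=4; cleared 0 line(s) (total 0); column heights now [1 5 5 6 4], max=6
Drop 5: T rot2 at col 2 lands with bottom-row=6; cleared 0 line(s) (total 0); column heights now [1 5 8 8 8], max=8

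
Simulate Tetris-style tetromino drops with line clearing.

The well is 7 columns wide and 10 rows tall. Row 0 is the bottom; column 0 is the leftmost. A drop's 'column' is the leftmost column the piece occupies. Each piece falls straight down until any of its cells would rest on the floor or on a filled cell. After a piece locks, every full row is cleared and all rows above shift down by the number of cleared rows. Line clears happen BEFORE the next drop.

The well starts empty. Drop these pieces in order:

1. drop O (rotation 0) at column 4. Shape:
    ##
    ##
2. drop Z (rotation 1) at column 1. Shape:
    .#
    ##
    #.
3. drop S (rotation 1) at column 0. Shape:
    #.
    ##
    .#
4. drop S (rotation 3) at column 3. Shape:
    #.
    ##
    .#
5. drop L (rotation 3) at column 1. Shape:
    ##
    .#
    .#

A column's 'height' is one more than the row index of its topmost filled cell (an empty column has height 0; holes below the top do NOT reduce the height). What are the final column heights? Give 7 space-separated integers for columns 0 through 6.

Drop 1: O rot0 at col 4 lands with bottom-row=0; cleared 0 line(s) (total 0); column heights now [0 0 0 0 2 2 0], max=2
Drop 2: Z rot1 at col 1 lands with bottom-row=0; cleared 0 line(s) (total 0); column heights now [0 2 3 0 2 2 0], max=3
Drop 3: S rot1 at col 0 lands with bottom-row=2; cleared 0 line(s) (total 0); column heights now [5 4 3 0 2 2 0], max=5
Drop 4: S rot3 at col 3 lands with bottom-row=2; cleared 0 line(s) (total 0); column heights now [5 4 3 5 4 2 0], max=5
Drop 5: L rot3 at col 1 lands with bottom-row=3; cleared 0 line(s) (total 0); column heights now [5 6 6 5 4 2 0], max=6

Answer: 5 6 6 5 4 2 0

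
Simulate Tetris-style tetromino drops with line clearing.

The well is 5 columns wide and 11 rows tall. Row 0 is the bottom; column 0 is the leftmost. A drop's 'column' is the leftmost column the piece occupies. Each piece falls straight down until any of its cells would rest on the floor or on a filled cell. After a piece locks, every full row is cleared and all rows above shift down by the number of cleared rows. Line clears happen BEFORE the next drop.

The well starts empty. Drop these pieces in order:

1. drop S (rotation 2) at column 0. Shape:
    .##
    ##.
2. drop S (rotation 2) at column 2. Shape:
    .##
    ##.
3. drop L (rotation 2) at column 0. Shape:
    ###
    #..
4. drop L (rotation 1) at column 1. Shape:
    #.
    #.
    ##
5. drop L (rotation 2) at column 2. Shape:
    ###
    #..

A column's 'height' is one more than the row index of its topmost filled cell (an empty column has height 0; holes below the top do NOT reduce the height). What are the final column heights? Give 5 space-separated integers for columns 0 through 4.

Answer: 3 6 6 6 6

Derivation:
Drop 1: S rot2 at col 0 lands with bottom-row=0; cleared 0 line(s) (total 0); column heights now [1 2 2 0 0], max=2
Drop 2: S rot2 at col 2 lands with bottom-row=2; cleared 0 line(s) (total 0); column heights now [1 2 3 4 4], max=4
Drop 3: L rot2 at col 0 lands with bottom-row=2; cleared 1 line(s) (total 1); column heights now [3 2 3 3 0], max=3
Drop 4: L rot1 at col 1 lands with bottom-row=3; cleared 0 line(s) (total 1); column heights now [3 6 4 3 0], max=6
Drop 5: L rot2 at col 2 lands with bottom-row=4; cleared 0 line(s) (total 1); column heights now [3 6 6 6 6], max=6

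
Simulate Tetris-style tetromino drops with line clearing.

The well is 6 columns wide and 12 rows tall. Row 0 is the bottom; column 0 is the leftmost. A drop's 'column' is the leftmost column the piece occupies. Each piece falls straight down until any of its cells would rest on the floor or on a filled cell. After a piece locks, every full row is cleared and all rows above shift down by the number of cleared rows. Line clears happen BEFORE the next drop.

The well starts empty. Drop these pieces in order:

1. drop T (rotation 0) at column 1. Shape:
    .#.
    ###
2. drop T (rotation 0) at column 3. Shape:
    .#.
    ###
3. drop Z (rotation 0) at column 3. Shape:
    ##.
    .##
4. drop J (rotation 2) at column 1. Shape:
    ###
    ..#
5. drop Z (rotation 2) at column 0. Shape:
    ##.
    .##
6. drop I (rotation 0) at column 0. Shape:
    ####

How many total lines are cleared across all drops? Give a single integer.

Drop 1: T rot0 at col 1 lands with bottom-row=0; cleared 0 line(s) (total 0); column heights now [0 1 2 1 0 0], max=2
Drop 2: T rot0 at col 3 lands with bottom-row=1; cleared 0 line(s) (total 0); column heights now [0 1 2 2 3 2], max=3
Drop 3: Z rot0 at col 3 lands with bottom-row=3; cleared 0 line(s) (total 0); column heights now [0 1 2 5 5 4], max=5
Drop 4: J rot2 at col 1 lands with bottom-row=5; cleared 0 line(s) (total 0); column heights now [0 7 7 7 5 4], max=7
Drop 5: Z rot2 at col 0 lands with bottom-row=7; cleared 0 line(s) (total 0); column heights now [9 9 8 7 5 4], max=9
Drop 6: I rot0 at col 0 lands with bottom-row=9; cleared 0 line(s) (total 0); column heights now [10 10 10 10 5 4], max=10

Answer: 0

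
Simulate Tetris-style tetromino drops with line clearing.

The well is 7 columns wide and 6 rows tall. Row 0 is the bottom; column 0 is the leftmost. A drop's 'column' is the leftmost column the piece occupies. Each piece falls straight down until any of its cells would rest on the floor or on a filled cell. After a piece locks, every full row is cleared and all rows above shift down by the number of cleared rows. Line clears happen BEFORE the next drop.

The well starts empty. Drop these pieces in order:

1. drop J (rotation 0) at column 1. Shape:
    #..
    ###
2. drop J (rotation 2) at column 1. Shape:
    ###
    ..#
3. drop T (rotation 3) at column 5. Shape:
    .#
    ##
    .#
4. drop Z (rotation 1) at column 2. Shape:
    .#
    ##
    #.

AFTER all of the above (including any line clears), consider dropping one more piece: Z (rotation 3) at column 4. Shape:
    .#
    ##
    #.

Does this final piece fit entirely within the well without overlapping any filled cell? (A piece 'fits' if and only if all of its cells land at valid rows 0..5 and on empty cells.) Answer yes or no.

Answer: yes

Derivation:
Drop 1: J rot0 at col 1 lands with bottom-row=0; cleared 0 line(s) (total 0); column heights now [0 2 1 1 0 0 0], max=2
Drop 2: J rot2 at col 1 lands with bottom-row=1; cleared 0 line(s) (total 0); column heights now [0 3 3 3 0 0 0], max=3
Drop 3: T rot3 at col 5 lands with bottom-row=0; cleared 0 line(s) (total 0); column heights now [0 3 3 3 0 2 3], max=3
Drop 4: Z rot1 at col 2 lands with bottom-row=3; cleared 0 line(s) (total 0); column heights now [0 3 5 6 0 2 3], max=6
Test piece Z rot3 at col 4 (width 2): heights before test = [0 3 5 6 0 2 3]; fits = True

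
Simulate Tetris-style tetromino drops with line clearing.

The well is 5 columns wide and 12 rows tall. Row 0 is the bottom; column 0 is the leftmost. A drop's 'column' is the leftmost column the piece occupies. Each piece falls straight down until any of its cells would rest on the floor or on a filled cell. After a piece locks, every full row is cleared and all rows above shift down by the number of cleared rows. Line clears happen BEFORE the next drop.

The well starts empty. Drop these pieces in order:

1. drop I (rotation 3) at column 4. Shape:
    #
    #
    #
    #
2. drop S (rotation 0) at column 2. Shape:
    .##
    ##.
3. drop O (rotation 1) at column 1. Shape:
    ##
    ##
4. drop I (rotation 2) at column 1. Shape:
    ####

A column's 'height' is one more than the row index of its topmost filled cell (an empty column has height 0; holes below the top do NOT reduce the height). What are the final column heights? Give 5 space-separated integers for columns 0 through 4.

Answer: 0 7 7 7 7

Derivation:
Drop 1: I rot3 at col 4 lands with bottom-row=0; cleared 0 line(s) (total 0); column heights now [0 0 0 0 4], max=4
Drop 2: S rot0 at col 2 lands with bottom-row=3; cleared 0 line(s) (total 0); column heights now [0 0 4 5 5], max=5
Drop 3: O rot1 at col 1 lands with bottom-row=4; cleared 0 line(s) (total 0); column heights now [0 6 6 5 5], max=6
Drop 4: I rot2 at col 1 lands with bottom-row=6; cleared 0 line(s) (total 0); column heights now [0 7 7 7 7], max=7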